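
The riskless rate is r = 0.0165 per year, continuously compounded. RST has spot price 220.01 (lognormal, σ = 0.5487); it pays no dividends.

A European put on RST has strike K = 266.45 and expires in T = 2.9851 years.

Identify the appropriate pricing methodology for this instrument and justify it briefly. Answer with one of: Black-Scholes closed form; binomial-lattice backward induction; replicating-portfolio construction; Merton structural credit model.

Key observation: a European claim on RST (strike 266.45) — a lognormal (GBM) underlying with constant rate and volatility — has an exact closed-form value; no lattice or capital structure is involved.

framework: Black-Scholes closed form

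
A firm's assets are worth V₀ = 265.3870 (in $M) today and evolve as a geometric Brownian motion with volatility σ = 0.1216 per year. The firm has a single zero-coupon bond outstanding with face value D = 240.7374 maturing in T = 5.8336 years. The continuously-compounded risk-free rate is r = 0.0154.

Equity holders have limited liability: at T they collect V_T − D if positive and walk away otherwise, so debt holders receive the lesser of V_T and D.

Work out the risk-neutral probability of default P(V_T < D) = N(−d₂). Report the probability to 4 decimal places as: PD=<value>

With assets at 265.3870 and a single debt payment of 240.7374 at 5.8336 years:
d₁ = [ln(V₀/D) + (r + σ²/2)T] / (σ√T)
   = [ln(265.3870/240.7374) + (0.0154 + 0.5·0.1216²)·5.8336] / (0.1216·√5.8336)
   = [0.097482 + 0.132967] / 0.293699 = 0.784646
d₂ = d₁ − σ√T = 0.784646 − 0.293699 = 0.490947
risk-neutral PD = N(−d₂) = N(-0.490947) = 0.311732

PD=0.3117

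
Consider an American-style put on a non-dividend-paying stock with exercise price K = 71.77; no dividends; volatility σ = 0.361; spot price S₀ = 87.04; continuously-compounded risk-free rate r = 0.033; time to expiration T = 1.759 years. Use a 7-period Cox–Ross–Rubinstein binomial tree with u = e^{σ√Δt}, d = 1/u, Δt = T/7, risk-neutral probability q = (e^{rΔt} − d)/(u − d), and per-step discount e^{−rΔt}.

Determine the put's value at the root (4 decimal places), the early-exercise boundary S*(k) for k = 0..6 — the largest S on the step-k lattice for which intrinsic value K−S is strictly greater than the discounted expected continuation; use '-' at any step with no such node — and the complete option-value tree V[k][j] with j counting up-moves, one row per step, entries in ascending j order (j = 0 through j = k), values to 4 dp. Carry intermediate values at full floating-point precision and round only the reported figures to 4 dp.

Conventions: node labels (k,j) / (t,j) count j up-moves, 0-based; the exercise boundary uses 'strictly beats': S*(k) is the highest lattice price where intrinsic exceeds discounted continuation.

params: Δt=0.25129 u=1.19837 d=0.83447 q=0.47776 e^(-rΔt)=0.99174
t_7 payoffs: 47.2467 36.5523 21.1940 0.0000 0.0000 0.0000 0.0000 0.0000
t_6: node(6,0) S=29.3880 payoff=42.3820 vs cont=41.7893 → 42.3820 [stop]  node(6,1) S=42.2039 payoff=29.5661 vs cont=28.9734 → 29.5661 [stop]  node(6,2) S=60.6088 payoff=11.1612 vs cont=10.9769 → 11.1612 [stop]  node(6,3) S=87.0400 payoff=0.0000 vs cont=0.0000 → 0.0000 [wait]  node(6,4) S=124.9976 payoff=0.0000 vs cont=0.0000 → 0.0000 [wait]  node(6,5) S=179.5084 payoff=0.0000 vs cont=0.0000 → 0.0000 [wait]  node(6,6) S=257.7910 payoff=0.0000 vs cont=0.0000 → 0.0000 [wait]  ⇒ S*(6)=60.6088
t_5: node(5,0) S=35.2177 payoff=36.5523 vs cont=35.9596 → 36.5523 [stop]  node(5,1) S=50.5760 payoff=21.1940 vs cont=20.6013 → 21.1940 [stop]  node(5,2) S=72.6319 payoff=0.0000 vs cont=5.7806 → 5.7806 [wait]  node(5,3) S=104.3063 payoff=0.0000 vs cont=0.0000 → 0.0000 [wait]  node(5,4) S=149.7936 payoff=0.0000 vs cont=0.0000 → 0.0000 [wait]  node(5,5) S=215.1177 payoff=0.0000 vs cont=0.0000 → 0.0000 [wait]  ⇒ S*(5)=50.5760
t_4: node(4,0) S=42.2039 payoff=29.5661 vs cont=28.9734 → 29.5661 [stop]  node(4,1) S=60.6088 payoff=11.1612 vs cont=13.7158 → 13.7158 [wait]  node(4,2) S=87.0400 payoff=0.0000 vs cont=2.9939 → 2.9939 [wait]  node(4,3) S=124.9976 payoff=0.0000 vs cont=0.0000 → 0.0000 [wait]  node(4,4) S=179.5084 payoff=0.0000 vs cont=0.0000 → 0.0000 [wait]  ⇒ S*(4)=42.2039
t_3: node(3,0) S=50.5760 payoff=21.1940 vs cont=21.8118 → 21.8118 [wait]  node(3,1) S=72.6319 payoff=0.0000 vs cont=8.5223 → 8.5223 [wait]  node(3,2) S=104.3063 payoff=0.0000 vs cont=1.5506 → 1.5506 [wait]  node(3,3) S=149.7936 payoff=0.0000 vs cont=0.0000 → 0.0000 [wait]  ⇒ S*(3)=-
t_2: node(2,0) S=60.6088 payoff=11.1612 vs cont=15.3349 → 15.3349 [wait]  node(2,1) S=87.0400 payoff=0.0000 vs cont=5.1486 → 5.1486 [wait]  node(2,2) S=124.9976 payoff=0.0000 vs cont=0.8031 → 0.8031 [wait]  ⇒ S*(2)=-
t_1: node(1,0) S=72.6319 payoff=0.0000 vs cont=10.3818 → 10.3818 [wait]  node(1,1) S=104.3063 payoff=0.0000 vs cont=3.0471 → 3.0471 [wait]  ⇒ S*(1)=-
t_0: node(0,0) S=87.0400 payoff=0.0000 vs cont=6.8207 → 6.8207 [wait]  ⇒ S*(0)=-

price = 6.8207
boundary = - - - - 42.2039 50.5760 60.6088
tree:
6.8207
10.3818 3.0471
15.3349 5.1486 0.8031
21.8118 8.5223 1.5506 0.0000
29.5661 13.7158 2.9939 0.0000 0.0000
36.5523 21.1940 5.7806 0.0000 0.0000 0.0000
42.3820 29.5661 11.1612 0.0000 0.0000 0.0000 0.0000
47.2467 36.5523 21.1940 0.0000 0.0000 0.0000 0.0000 0.0000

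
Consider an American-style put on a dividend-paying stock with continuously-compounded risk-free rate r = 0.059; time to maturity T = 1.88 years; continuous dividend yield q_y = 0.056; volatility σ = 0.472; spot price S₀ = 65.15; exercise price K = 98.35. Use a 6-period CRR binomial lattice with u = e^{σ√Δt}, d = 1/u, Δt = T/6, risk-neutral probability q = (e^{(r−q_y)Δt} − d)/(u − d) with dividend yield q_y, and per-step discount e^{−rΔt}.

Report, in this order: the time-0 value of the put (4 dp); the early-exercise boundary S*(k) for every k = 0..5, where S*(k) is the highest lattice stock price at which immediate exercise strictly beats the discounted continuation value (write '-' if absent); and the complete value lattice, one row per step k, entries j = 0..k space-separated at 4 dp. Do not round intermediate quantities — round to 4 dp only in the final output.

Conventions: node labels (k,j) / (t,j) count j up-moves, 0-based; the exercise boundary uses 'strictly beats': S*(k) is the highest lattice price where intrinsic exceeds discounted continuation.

price = 38.6505
boundary = - - 38.4084 50.0231 38.4084 50.0231
tree:
38.6505
48.9463 26.9907
59.9416 36.8223 15.4321
68.8595 48.3269 23.5211 5.6323
75.7067 59.9416 34.6209 10.1742 0.0000
80.9642 68.8595 48.3269 18.3789 0.0000 0.0000
85.0009 75.7067 59.9416 33.2000 0.0000 0.0000 0.0000

Δt=0.31333  u=1.30240  d=0.76781  q=0.43609  discount=0.98168
step 6 (expiry): payoffs max(K−S,0) = 85.0009 75.7067 59.9416 33.2000 0.0000 0.0000 0.0000
step 5: (k=5,j=0): S=17.3858, K−S=80.9642, hold=79.4651 ⇒ V=80.9642 exercise | (k=5,j=1): S=29.4905, K−S=68.8595, hold=67.5709 ⇒ V=68.8595 exercise | (k=5,j=2): S=50.0231, K−S=48.3269, hold=47.3955 ⇒ V=48.3269 exercise | (k=5,j=3): S=84.8513, K−S=13.4987, hold=18.3789 ⇒ V=18.3789 continue | (k=5,j=4): S=143.9283, K−S=0.0000, hold=0.0000 ⇒ V=0.0000 continue | (k=5,j=5): S=244.1372, K−S=0.0000, hold=0.0000 ⇒ V=0.0000 continue  boundary S*=50.0231
step 4: (k=4,j=0): S=22.6433, K−S=75.7067, hold=74.2991 ⇒ V=75.7067 exercise | (k=4,j=1): S=38.4084, K−S=59.9416, hold=58.8082 ⇒ V=59.9416 exercise | (k=4,j=2): S=65.1500, K−S=33.2000, hold=34.6209 ⇒ V=34.6209 continue | (k=4,j=3): S=110.5102, K−S=0.0000, hold=10.1742 ⇒ V=10.1742 continue | (k=4,j=4): S=187.4520, K−S=0.0000, hold=0.0000 ⇒ V=0.0000 continue  boundary S*=38.4084
step 3: (k=3,j=0): S=29.4905, K−S=68.8595, hold=67.5709 ⇒ V=68.8595 exercise | (k=3,j=1): S=50.0231, K−S=48.3269, hold=48.0038 ⇒ V=48.3269 exercise | (k=3,j=2): S=84.8513, K−S=13.4987, hold=23.5211 ⇒ V=23.5211 continue | (k=3,j=3): S=143.9283, K−S=0.0000, hold=5.6323 ⇒ V=5.6323 continue  boundary S*=50.0231
step 2: (k=2,j=0): S=38.4084, K−S=59.9416, hold=58.8082 ⇒ V=59.9416 exercise | (k=2,j=1): S=65.1500, K−S=33.2000, hold=36.8223 ⇒ V=36.8223 continue | (k=2,j=2): S=110.5102, K−S=0.0000, hold=15.4321 ⇒ V=15.4321 continue  boundary S*=38.4084
step 1: (k=1,j=0): S=50.0231, K−S=48.3269, hold=48.9463 ⇒ V=48.9463 continue | (k=1,j=1): S=84.8513, K−S=13.4987, hold=26.9907 ⇒ V=26.9907 continue  boundary S*=-
step 0: (k=0,j=0): S=65.1500, K−S=33.2000, hold=38.6505 ⇒ V=38.6505 continue  boundary S*=-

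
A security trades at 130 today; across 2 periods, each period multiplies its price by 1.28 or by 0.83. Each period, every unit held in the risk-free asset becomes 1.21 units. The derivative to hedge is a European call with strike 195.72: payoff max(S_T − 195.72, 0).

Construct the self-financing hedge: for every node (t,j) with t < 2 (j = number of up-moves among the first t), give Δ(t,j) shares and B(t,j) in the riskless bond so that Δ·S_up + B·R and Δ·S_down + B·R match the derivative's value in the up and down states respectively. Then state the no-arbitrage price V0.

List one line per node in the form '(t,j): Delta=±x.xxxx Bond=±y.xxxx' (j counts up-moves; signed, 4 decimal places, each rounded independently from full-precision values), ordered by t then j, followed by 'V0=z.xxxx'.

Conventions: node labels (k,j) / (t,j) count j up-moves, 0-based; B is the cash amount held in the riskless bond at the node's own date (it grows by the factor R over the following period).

Arbitrage-free pricing uses the up-move probability p* = (R−d)/(u−d) = 0.8444, discounting each step at R = 1.21.
Payoffs at expiry: V(2,0)=0.0000, V(2,1)=0.0000, V(2,2)=17.2720
(1,0): S=107.9000. Δ = (V_up−V_dn)/(S_up−S_dn) = (0.0000−0.0000)/(138.1120−89.5570) = 0.0000. V = [p*·0.0000 + (1−p*)·0.0000]/1.21 = 0.0000. B = V − Δ·S = 0.0000.
(1,1): S=166.4000. Δ = (V_up−V_dn)/(S_up−S_dn) = (17.2720−0.0000)/(212.9920−138.1120) = 0.2307. V = [p*·17.2720 + (1−p*)·0.0000]/1.21 = 12.0539. B = V − Δ·S = -26.3283.
(0,0): S=130.0000. Δ = (V_up−V_dn)/(S_up−S_dn) = (12.0539−0.0000)/(166.4000−107.9000) = 0.2060. V = [p*·12.0539 + (1−p*)·0.0000]/1.21 = 8.4123. B = V − Δ·S = -18.3742.
As a check, the time-0 holding Δ(0,0)·S0 + B(0,0) comes to 8.4123 — exactly V0.

(0,0): Delta=0.2060 Bond=-18.3742
(1,0): Delta=0.0000 Bond=0.0000
(1,1): Delta=0.2307 Bond=-26.3283
V0=8.4123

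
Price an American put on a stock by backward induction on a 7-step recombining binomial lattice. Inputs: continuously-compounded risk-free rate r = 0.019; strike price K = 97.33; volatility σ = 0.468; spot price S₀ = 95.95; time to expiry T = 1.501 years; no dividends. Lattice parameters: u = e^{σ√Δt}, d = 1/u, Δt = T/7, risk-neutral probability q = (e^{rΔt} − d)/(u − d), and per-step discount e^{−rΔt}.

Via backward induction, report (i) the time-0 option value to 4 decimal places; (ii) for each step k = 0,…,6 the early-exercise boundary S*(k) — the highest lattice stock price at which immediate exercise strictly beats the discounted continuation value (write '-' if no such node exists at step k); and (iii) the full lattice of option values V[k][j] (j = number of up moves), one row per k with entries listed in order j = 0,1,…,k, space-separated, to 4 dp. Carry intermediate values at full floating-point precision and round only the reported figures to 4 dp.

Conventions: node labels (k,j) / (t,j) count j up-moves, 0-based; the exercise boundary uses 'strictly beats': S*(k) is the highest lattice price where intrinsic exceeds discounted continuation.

price = 21.8489
boundary = - - - - 40.3250 50.0832 62.2027
tree:
21.8489
29.2615 13.1794
37.9604 19.1200 6.1927
47.4773 26.9188 9.9643 1.7376
57.0050 36.5079 15.6918 3.2035 0.0000
64.8619 47.2468 23.9916 5.9061 0.0000 0.0000
71.1880 57.0050 35.1273 10.8888 0.0000 0.0000 0.0000
76.2815 64.8619 47.2468 20.0749 0.0000 0.0000 0.0000 0.0000

Δt=0.21443  u=1.24199  d=0.80516  q=0.45538  discount=0.99593
step 7 (expiry): payoffs max(K−S,0) = 76.2815 64.8619 47.2468 20.0749 0.0000 0.0000 0.0000 0.0000
step 6: (k=6,j=0): S=26.1420, K−S=71.1880, hold=70.7923 ⇒ V=71.1880 exercise | (k=6,j=1): S=40.3250, K−S=57.0050, hold=56.6093 ⇒ V=57.0050 exercise | (k=6,j=2): S=62.2027, K−S=35.1273, hold=34.7315 ⇒ V=35.1273 exercise | (k=6,j=3): S=95.9500, K−S=1.3800, hold=10.8888 ⇒ V=10.8888 continue | (k=6,j=4): S=148.0064, K−S=0.0000, hold=0.0000 ⇒ V=0.0000 continue | (k=6,j=5): S=228.3053, K−S=0.0000, hold=0.0000 ⇒ V=0.0000 continue | (k=6,j=6): S=352.1692, K−S=0.0000, hold=0.0000 ⇒ V=0.0000 continue  boundary S*=62.2027
step 5: (k=5,j=0): S=32.4681, K−S=64.8619, hold=64.4662 ⇒ V=64.8619 exercise | (k=5,j=1): S=50.0832, K−S=47.2468, hold=46.8511 ⇒ V=47.2468 exercise | (k=5,j=2): S=77.2551, K−S=20.0749, hold=23.9916 ⇒ V=23.9916 continue | (k=5,j=3): S=119.1688, K−S=0.0000, hold=5.9061 ⇒ V=5.9061 continue | (k=5,j=4): S=183.8223, K−S=0.0000, hold=0.0000 ⇒ V=0.0000 continue | (k=5,j=5): S=283.5526, K−S=0.0000, hold=0.0000 ⇒ V=0.0000 continue  boundary S*=50.0832
step 4: (k=4,j=0): S=40.3250, K−S=57.0050, hold=56.6093 ⇒ V=57.0050 exercise | (k=4,j=1): S=62.2027, K−S=35.1273, hold=36.5079 ⇒ V=36.5079 continue | (k=4,j=2): S=95.9500, K−S=1.3800, hold=15.6918 ⇒ V=15.6918 continue | (k=4,j=3): S=148.0064, K−S=0.0000, hold=3.2035 ⇒ V=3.2035 continue | (k=4,j=4): S=228.3053, K−S=0.0000, hold=0.0000 ⇒ V=0.0000 continue  boundary S*=40.3250
step 3: (k=3,j=0): S=50.0832, K−S=47.2468, hold=47.4773 ⇒ V=47.4773 continue | (k=3,j=1): S=77.2551, K−S=20.0749, hold=26.9188 ⇒ V=26.9188 continue | (k=3,j=2): S=119.1688, K−S=0.0000, hold=9.9643 ⇒ V=9.9643 continue | (k=3,j=3): S=183.8223, K−S=0.0000, hold=1.7376 ⇒ V=1.7376 continue  boundary S*=-
step 2: (k=2,j=0): S=62.2027, K−S=35.1273, hold=37.9604 ⇒ V=37.9604 continue | (k=2,j=1): S=95.9500, K−S=1.3800, hold=19.1200 ⇒ V=19.1200 continue | (k=2,j=2): S=148.0064, K−S=0.0000, hold=6.1927 ⇒ V=6.1927 continue  boundary S*=-
step 1: (k=1,j=0): S=77.2551, K−S=20.0749, hold=29.2615 ⇒ V=29.2615 continue | (k=1,j=1): S=119.1688, K−S=0.0000, hold=13.1794 ⇒ V=13.1794 continue  boundary S*=-
step 0: (k=0,j=0): S=95.9500, K−S=1.3800, hold=21.8489 ⇒ V=21.8489 continue  boundary S*=-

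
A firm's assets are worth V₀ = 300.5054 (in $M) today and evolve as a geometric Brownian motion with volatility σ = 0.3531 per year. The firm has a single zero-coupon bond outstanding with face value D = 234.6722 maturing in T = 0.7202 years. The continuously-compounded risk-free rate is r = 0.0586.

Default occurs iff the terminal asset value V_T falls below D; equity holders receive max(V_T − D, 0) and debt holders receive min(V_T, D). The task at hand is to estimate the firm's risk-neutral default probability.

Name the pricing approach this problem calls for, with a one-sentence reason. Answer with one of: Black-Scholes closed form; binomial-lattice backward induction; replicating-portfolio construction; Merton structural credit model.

framework: Merton structural credit model

Key observation: with the firm-asset dynamics (V₀ = 300.5054) and a single zero-coupon liability of face 234.6722 given, debt value, spread, and default probability all derive from the option view of the balance sheet.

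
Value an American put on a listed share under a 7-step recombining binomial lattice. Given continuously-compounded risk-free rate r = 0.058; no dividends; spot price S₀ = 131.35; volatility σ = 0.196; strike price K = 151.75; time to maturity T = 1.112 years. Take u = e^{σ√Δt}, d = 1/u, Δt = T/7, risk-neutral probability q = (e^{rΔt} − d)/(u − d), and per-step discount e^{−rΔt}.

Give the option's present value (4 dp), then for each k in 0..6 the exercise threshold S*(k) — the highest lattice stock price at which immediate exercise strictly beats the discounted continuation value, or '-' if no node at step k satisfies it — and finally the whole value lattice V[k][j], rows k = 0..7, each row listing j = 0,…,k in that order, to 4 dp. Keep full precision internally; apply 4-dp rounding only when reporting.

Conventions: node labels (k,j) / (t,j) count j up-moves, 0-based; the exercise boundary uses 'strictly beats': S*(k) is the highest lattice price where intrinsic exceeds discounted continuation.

Δt=0.15886  u=1.08125  d=0.92485  q=0.53966  discount=0.99083
step 7 (expiry): payoffs max(K−S,0) = 75.7275 62.8717 47.8419 30.2704 9.7276 0.0000 0.0000 0.0000
step 6: (k=6,j=0): S=82.1994, K−S=69.5506, hold=68.1588 ⇒ V=69.5506 exercise | (k=6,j=1): S=96.0998, K−S=55.6502, hold=54.2584 ⇒ V=55.6502 exercise | (k=6,j=2): S=112.3508, K−S=39.3992, hold=38.0074 ⇒ V=39.3992 exercise | (k=6,j=3): S=131.3500, K−S=20.4000, hold=19.0082 ⇒ V=20.4000 exercise | (k=6,j=4): S=153.5620, K−S=0.0000, hold=4.4369 ⇒ V=4.4369 continue | (k=6,j=5): S=179.5302, K−S=0.0000, hold=0.0000 ⇒ V=0.0000 continue | (k=6,j=6): S=209.8898, K−S=0.0000, hold=0.0000 ⇒ V=0.0000 continue  boundary S*=131.3500
step 5: (k=5,j=0): S=88.8783, K−S=62.8717, hold=61.4799 ⇒ V=62.8717 exercise | (k=5,j=1): S=103.9081, K−S=47.8419, hold=46.4501 ⇒ V=47.8419 exercise | (k=5,j=2): S=121.4796, K−S=30.2704, hold=28.8787 ⇒ V=30.2704 exercise | (k=5,j=3): S=142.0224, K−S=9.7276, hold=11.6772 ⇒ V=11.6772 continue | (k=5,j=4): S=166.0392, K−S=0.0000, hold=2.0237 ⇒ V=2.0237 continue | (k=5,j=5): S=194.1174, K−S=0.0000, hold=0.0000 ⇒ V=0.0000 continue  boundary S*=121.4796
step 4: (k=4,j=0): S=96.0998, K−S=55.6502, hold=54.2584 ⇒ V=55.6502 exercise | (k=4,j=1): S=112.3508, K−S=39.3992, hold=38.0074 ⇒ V=39.3992 exercise | (k=4,j=2): S=131.3500, K−S=20.4000, hold=20.0507 ⇒ V=20.4000 exercise | (k=4,j=3): S=153.5620, K−S=0.0000, hold=6.4082 ⇒ V=6.4082 continue | (k=4,j=4): S=179.5302, K−S=0.0000, hold=0.9230 ⇒ V=0.9230 continue  boundary S*=131.3500
step 3: (k=3,j=0): S=103.9081, K−S=47.8419, hold=46.4501 ⇒ V=47.8419 exercise | (k=3,j=1): S=121.4796, K−S=30.2704, hold=28.8787 ⇒ V=30.2704 exercise | (k=3,j=2): S=142.0224, K−S=9.7276, hold=12.7313 ⇒ V=12.7313 continue | (k=3,j=3): S=166.0392, K−S=0.0000, hold=3.4165 ⇒ V=3.4165 continue  boundary S*=121.4796
step 2: (k=2,j=0): S=112.3508, K−S=39.3992, hold=38.0074 ⇒ V=39.3992 exercise | (k=2,j=1): S=131.3500, K−S=20.4000, hold=20.6144 ⇒ V=20.6144 continue | (k=2,j=2): S=153.5620, K−S=0.0000, hold=7.6338 ⇒ V=7.6338 continue  boundary S*=112.3508
step 1: (k=1,j=0): S=121.4796, K−S=30.2704, hold=28.9933 ⇒ V=30.2704 exercise | (k=1,j=1): S=142.0224, K−S=9.7276, hold=13.4844 ⇒ V=13.4844 continue  boundary S*=121.4796
step 0: (k=0,j=0): S=131.3500, K−S=20.4000, hold=21.0171 ⇒ V=21.0171 continue  boundary S*=-

price = 21.0171
boundary = - 121.4796 112.3508 121.4796 131.3500 121.4796 131.3500
tree:
21.0171
30.2704 13.4844
39.3992 20.6144 7.6338
47.8419 30.2704 12.7313 3.4165
55.6502 39.3992 20.4000 6.4082 0.9230
62.8717 47.8419 30.2704 11.6772 2.0237 0.0000
69.5506 55.6502 39.3992 20.4000 4.4369 0.0000 0.0000
75.7275 62.8717 47.8419 30.2704 9.7276 0.0000 0.0000 0.0000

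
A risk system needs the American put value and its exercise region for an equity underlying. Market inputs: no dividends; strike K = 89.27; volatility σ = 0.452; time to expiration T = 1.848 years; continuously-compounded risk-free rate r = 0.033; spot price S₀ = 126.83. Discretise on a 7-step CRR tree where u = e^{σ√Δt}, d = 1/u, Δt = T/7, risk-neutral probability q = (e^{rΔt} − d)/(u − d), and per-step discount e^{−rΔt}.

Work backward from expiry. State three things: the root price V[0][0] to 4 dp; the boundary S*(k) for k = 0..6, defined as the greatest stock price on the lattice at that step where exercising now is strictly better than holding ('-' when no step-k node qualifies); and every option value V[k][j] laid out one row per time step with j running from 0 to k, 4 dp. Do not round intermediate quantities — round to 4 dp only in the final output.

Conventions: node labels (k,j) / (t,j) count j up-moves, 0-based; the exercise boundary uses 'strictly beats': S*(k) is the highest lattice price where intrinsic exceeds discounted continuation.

price = 9.6421
boundary = - - - - 50.0930 39.7114 50.0930
tree:
9.6421
14.3597 4.3064
20.8111 7.0854 1.1373
29.1611 11.4382 2.1280 0.0000
39.1770 17.9979 3.9817 0.0000 0.0000
49.5586 27.3068 7.4500 0.0000 0.0000 0.0000
57.7886 39.1770 13.9394 0.0000 0.0000 0.0000 0.0000
64.3130 49.5586 26.0815 0.0000 0.0000 0.0000 0.0000 0.0000

Δt=0.26400  u=1.26142  d=0.79275  q=0.46087  discount=0.99133
step 7 (expiry): payoffs max(K−S,0) = 64.3130 49.5586 26.0815 0.0000 0.0000 0.0000 0.0000 0.0000
step 6: (k=6,j=0): S=31.4814, K−S=57.7886, hold=57.0143 ⇒ V=57.7886 exercise | (k=6,j=1): S=50.0930, K−S=39.1770, hold=38.4027 ⇒ V=39.1770 exercise | (k=6,j=2): S=79.7075, K−S=9.5625, hold=13.9394 ⇒ V=13.9394 continue | (k=6,j=3): S=126.8300, K−S=0.0000, hold=0.0000 ⇒ V=0.0000 continue | (k=6,j=4): S=201.8109, K−S=0.0000, hold=0.0000 ⇒ V=0.0000 continue | (k=6,j=5): S=321.1200, K−S=0.0000, hold=0.0000 ⇒ V=0.0000 continue | (k=6,j=6): S=510.9636, K−S=0.0000, hold=0.0000 ⇒ V=0.0000 continue  boundary S*=50.0930
step 5: (k=5,j=0): S=39.7114, K−S=49.5586, hold=48.7842 ⇒ V=49.5586 exercise | (k=5,j=1): S=63.1885, K−S=26.0815, hold=27.3068 ⇒ V=27.3068 continue | (k=5,j=2): S=100.5450, K−S=0.0000, hold=7.4500 ⇒ V=7.4500 continue | (k=5,j=3): S=159.9865, K−S=0.0000, hold=0.0000 ⇒ V=0.0000 continue | (k=5,j=4): S=254.5693, K−S=0.0000, hold=0.0000 ⇒ V=0.0000 continue | (k=5,j=5): S=405.0687, K−S=0.0000, hold=0.0000 ⇒ V=0.0000 continue  boundary S*=39.7114
step 4: (k=4,j=0): S=50.0930, K−S=39.1770, hold=38.9625 ⇒ V=39.1770 exercise | (k=4,j=1): S=79.7075, K−S=9.5625, hold=17.9979 ⇒ V=17.9979 continue | (k=4,j=2): S=126.8300, K−S=0.0000, hold=3.9817 ⇒ V=3.9817 continue | (k=4,j=3): S=201.8109, K−S=0.0000, hold=0.0000 ⇒ V=0.0000 continue | (k=4,j=4): S=321.1200, K−S=0.0000, hold=0.0000 ⇒ V=0.0000 continue  boundary S*=50.0930
step 3: (k=3,j=0): S=63.1885, K−S=26.0815, hold=29.1611 ⇒ V=29.1611 continue | (k=3,j=1): S=100.5450, K−S=0.0000, hold=11.4382 ⇒ V=11.4382 continue | (k=3,j=2): S=159.9865, K−S=0.0000, hold=2.1280 ⇒ V=2.1280 continue | (k=3,j=3): S=254.5693, K−S=0.0000, hold=0.0000 ⇒ V=0.0000 continue  boundary S*=-
step 2: (k=2,j=0): S=79.7075, K−S=9.5625, hold=20.8111 ⇒ V=20.8111 continue | (k=2,j=1): S=126.8300, K−S=0.0000, hold=7.0854 ⇒ V=7.0854 continue | (k=2,j=2): S=201.8109, K−S=0.0000, hold=1.1373 ⇒ V=1.1373 continue  boundary S*=-
step 1: (k=1,j=0): S=100.5450, K−S=0.0000, hold=14.3597 ⇒ V=14.3597 continue | (k=1,j=1): S=159.9865, K−S=0.0000, hold=4.3064 ⇒ V=4.3064 continue  boundary S*=-
step 0: (k=0,j=0): S=126.8300, K−S=0.0000, hold=9.6421 ⇒ V=9.6421 continue  boundary S*=-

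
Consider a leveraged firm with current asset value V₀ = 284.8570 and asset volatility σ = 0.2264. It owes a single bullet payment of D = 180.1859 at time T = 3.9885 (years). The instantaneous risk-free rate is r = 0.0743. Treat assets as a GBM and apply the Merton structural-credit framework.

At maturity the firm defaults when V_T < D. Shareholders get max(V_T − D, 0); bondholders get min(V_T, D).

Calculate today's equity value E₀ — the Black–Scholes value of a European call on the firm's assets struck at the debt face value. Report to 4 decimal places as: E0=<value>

E0=152.5945

Equity is a call on the firm's assets struck at D = 180.1859:
d₁ = [ln(V₀/D) + (r + σ²/2)T] / (σ√T)
   = [ln(284.8570/180.1859) + (0.0743 + 0.5·0.2264²)·3.9885] / (0.2264·√3.9885)
   = [0.457998 + 0.398565] / 0.452149 = 1.894428
d₂ = d₁ − σ√T = 1.894428 − 0.452149 = 1.442279
N(d₁) = 0.970916,  N(d₂) = 0.925388,  e^(−rT) = 0.743530
E₀ = V₀·N(d₁) − D·e^(−rT)·N(d₂)
   = 284.8570·0.970916 − 180.1859·0.743530·0.925388 = 152.594501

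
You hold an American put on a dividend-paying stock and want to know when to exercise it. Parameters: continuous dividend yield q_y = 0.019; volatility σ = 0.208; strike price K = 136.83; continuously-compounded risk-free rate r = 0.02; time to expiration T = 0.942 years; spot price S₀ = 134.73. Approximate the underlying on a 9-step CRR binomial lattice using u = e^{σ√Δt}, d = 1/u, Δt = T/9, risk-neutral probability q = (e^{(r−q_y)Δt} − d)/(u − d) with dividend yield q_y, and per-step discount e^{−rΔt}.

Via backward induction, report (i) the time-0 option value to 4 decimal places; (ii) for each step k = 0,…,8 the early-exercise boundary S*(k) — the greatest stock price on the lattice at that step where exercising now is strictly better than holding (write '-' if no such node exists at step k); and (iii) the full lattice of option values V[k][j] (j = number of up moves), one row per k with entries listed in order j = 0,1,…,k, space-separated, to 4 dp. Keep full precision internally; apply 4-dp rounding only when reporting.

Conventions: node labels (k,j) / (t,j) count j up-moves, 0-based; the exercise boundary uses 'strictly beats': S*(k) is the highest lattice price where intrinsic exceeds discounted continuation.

price = 12.0412
boundary = - - - - - 96.2366 102.9355 110.1006 117.7646
tree:
12.0412
16.3190 7.5320
21.5015 10.8636 4.0121
27.4682 15.2324 6.2523 1.6408
33.9544 20.6710 9.4993 2.8171 0.3936
40.5934 27.0223 13.9882 4.7538 0.7643 0.0000
46.8563 33.8945 19.8115 7.8396 1.4841 0.0000 0.0000
52.7117 40.5934 26.7294 12.5208 2.8820 0.0000 0.0000 0.0000
58.1860 46.8563 33.8945 19.0654 5.5966 0.0000 0.0000 0.0000 0.0000
63.3040 52.7117 40.5934 26.7294 10.8680 0.0000 0.0000 0.0000 0.0000 0.0000

Δt=0.10467  u=1.06961  d=0.93492  q=0.48396  discount=0.99791
step 9 (expiry): payoffs max(K−S,0) = 63.3040 52.7117 40.5934 26.7294 10.8680 0.0000 0.0000 0.0000 0.0000 0.0000
step 8: (k=8,j=0): S=78.6440, K−S=58.1860, hold=58.0561 ⇒ V=58.1860 exercise | (k=8,j=1): S=89.9737, K−S=46.8563, hold=46.7490 ⇒ V=46.8563 exercise | (k=8,j=2): S=102.9355, K−S=33.8945, hold=33.8129 ⇒ V=33.8945 exercise | (k=8,j=3): S=117.7646, K−S=19.0654, hold=19.0133 ⇒ V=19.0654 exercise | (k=8,j=4): S=134.7300, K−S=2.1000, hold=5.5966 ⇒ V=5.5966 continue | (k=8,j=5): S=154.1395, K−S=0.0000, hold=0.0000 ⇒ V=0.0000 continue | (k=8,j=6): S=176.3452, K−S=0.0000, hold=0.0000 ⇒ V=0.0000 continue | (k=8,j=7): S=201.7499, K−S=0.0000, hold=0.0000 ⇒ V=0.0000 continue | (k=8,j=8): S=230.8144, K−S=0.0000, hold=0.0000 ⇒ V=0.0000 continue  boundary S*=117.7646
step 7: (k=7,j=0): S=84.1183, K−S=52.7117, hold=52.5927 ⇒ V=52.7117 exercise | (k=7,j=1): S=96.2366, K−S=40.5934, hold=40.4985 ⇒ V=40.5934 exercise | (k=7,j=2): S=110.1006, K−S=26.7294, hold=26.6620 ⇒ V=26.7294 exercise | (k=7,j=3): S=125.9620, K−S=10.8680, hold=12.5208 ⇒ V=12.5208 continue | (k=7,j=4): S=144.1083, K−S=0.0000, hold=2.8820 ⇒ V=2.8820 continue | (k=7,j=5): S=164.8689, K−S=0.0000, hold=0.0000 ⇒ V=0.0000 continue | (k=7,j=6): S=188.6203, K−S=0.0000, hold=0.0000 ⇒ V=0.0000 continue | (k=7,j=7): S=215.7933, K−S=0.0000, hold=0.0000 ⇒ V=0.0000 continue  boundary S*=110.1006
step 6: (k=6,j=0): S=89.9737, K−S=46.8563, hold=46.7490 ⇒ V=46.8563 exercise | (k=6,j=1): S=102.9355, K−S=33.8945, hold=33.8129 ⇒ V=33.8945 exercise | (k=6,j=2): S=117.7646, K−S=19.0654, hold=19.8115 ⇒ V=19.8115 continue | (k=6,j=3): S=134.7300, K−S=2.1000, hold=7.8396 ⇒ V=7.8396 continue | (k=6,j=4): S=154.1395, K−S=0.0000, hold=1.4841 ⇒ V=1.4841 continue | (k=6,j=5): S=176.3452, K−S=0.0000, hold=0.0000 ⇒ V=0.0000 continue | (k=6,j=6): S=201.7499, K−S=0.0000, hold=0.0000 ⇒ V=0.0000 continue  boundary S*=102.9355
step 5: (k=5,j=0): S=96.2366, K−S=40.5934, hold=40.4985 ⇒ V=40.5934 exercise | (k=5,j=1): S=110.1006, K−S=26.7294, hold=27.0223 ⇒ V=27.0223 continue | (k=5,j=2): S=125.9620, K−S=10.8680, hold=13.9882 ⇒ V=13.9882 continue | (k=5,j=3): S=144.1083, K−S=0.0000, hold=4.7538 ⇒ V=4.7538 continue | (k=5,j=4): S=164.8689, K−S=0.0000, hold=0.7643 ⇒ V=0.7643 continue | (k=5,j=5): S=188.6203, K−S=0.0000, hold=0.0000 ⇒ V=0.0000 continue  boundary S*=96.2366
step 4: (k=4,j=0): S=102.9355, K−S=33.8945, hold=33.9544 ⇒ V=33.9544 continue | (k=4,j=1): S=117.7646, K−S=19.0654, hold=20.6710 ⇒ V=20.6710 continue | (k=4,j=2): S=134.7300, K−S=2.1000, hold=9.4993 ⇒ V=9.4993 continue | (k=4,j=3): S=154.1395, K−S=0.0000, hold=2.8171 ⇒ V=2.8171 continue | (k=4,j=4): S=176.3452, K−S=0.0000, hold=0.3936 ⇒ V=0.3936 continue  boundary S*=-
step 3: (k=3,j=0): S=110.1006, K−S=26.7294, hold=27.4682 ⇒ V=27.4682 continue | (k=3,j=1): S=125.9620, K−S=10.8680, hold=15.2324 ⇒ V=15.2324 continue | (k=3,j=2): S=144.1083, K−S=0.0000, hold=6.2523 ⇒ V=6.2523 continue | (k=3,j=3): S=164.8689, K−S=0.0000, hold=1.6408 ⇒ V=1.6408 continue  boundary S*=-
step 2: (k=2,j=0): S=117.7646, K−S=19.0654, hold=21.5015 ⇒ V=21.5015 continue | (k=2,j=1): S=134.7300, K−S=2.1000, hold=10.8636 ⇒ V=10.8636 continue | (k=2,j=2): S=154.1395, K−S=0.0000, hold=4.0121 ⇒ V=4.0121 continue  boundary S*=-
step 1: (k=1,j=0): S=125.9620, K−S=10.8680, hold=16.3190 ⇒ V=16.3190 continue | (k=1,j=1): S=144.1083, K−S=0.0000, hold=7.5320 ⇒ V=7.5320 continue  boundary S*=-
step 0: (k=0,j=0): S=134.7300, K−S=2.1000, hold=12.0412 ⇒ V=12.0412 continue  boundary S*=-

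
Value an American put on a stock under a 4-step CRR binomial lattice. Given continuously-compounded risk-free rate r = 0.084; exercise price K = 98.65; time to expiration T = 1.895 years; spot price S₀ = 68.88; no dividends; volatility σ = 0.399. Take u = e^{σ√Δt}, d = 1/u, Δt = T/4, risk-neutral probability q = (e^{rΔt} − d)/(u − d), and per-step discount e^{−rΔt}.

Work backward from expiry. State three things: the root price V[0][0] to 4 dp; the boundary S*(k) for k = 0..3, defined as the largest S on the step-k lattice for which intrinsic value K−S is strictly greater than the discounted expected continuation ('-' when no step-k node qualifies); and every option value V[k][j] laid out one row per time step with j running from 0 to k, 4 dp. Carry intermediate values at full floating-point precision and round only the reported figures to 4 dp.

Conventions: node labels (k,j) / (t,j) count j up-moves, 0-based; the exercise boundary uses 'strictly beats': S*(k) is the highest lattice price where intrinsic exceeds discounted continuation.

Δt=0.47375  u=1.31604  d=0.75985  q=0.50476  discount=0.96099
step 4 (expiry): payoffs max(K−S,0) = 75.6879 58.8803 29.7700 0.0000 0.0000
step 3: (k=3,j=0): S=30.2192, K−S=68.4308, hold=64.5821 ⇒ V=68.4308 exercise | (k=3,j=1): S=52.3387, K−S=46.3113, hold=42.4626 ⇒ V=46.3113 exercise | (k=3,j=2): S=90.6491, K−S=8.0009, hold=14.1680 ⇒ V=14.1680 continue | (k=3,j=3): S=157.0014, K−S=0.0000, hold=0.0000 ⇒ V=0.0000 continue  boundary S*=52.3387
step 2: (k=2,j=0): S=39.7697, K−S=58.8803, hold=55.0316 ⇒ V=58.8803 exercise | (k=2,j=1): S=68.8800, K−S=29.7700, hold=28.9128 ⇒ V=29.7700 exercise | (k=2,j=2): S=119.2981, K−S=0.0000, hold=6.7428 ⇒ V=6.7428 continue  boundary S*=68.8800
step 1: (k=1,j=0): S=52.3387, K−S=46.3113, hold=42.4626 ⇒ V=46.3113 exercise | (k=1,j=1): S=90.6491, K−S=8.0009, hold=17.4388 ⇒ V=17.4388 continue  boundary S*=52.3387
step 0: (k=0,j=0): S=68.8800, K−S=29.7700, hold=30.4993 ⇒ V=30.4993 continue  boundary S*=-

price = 30.4993
boundary = - 52.3387 68.8800 52.3387
tree:
30.4993
46.3113 17.4388
58.8803 29.7700 6.7428
68.4308 46.3113 14.1680 0.0000
75.6879 58.8803 29.7700 0.0000 0.0000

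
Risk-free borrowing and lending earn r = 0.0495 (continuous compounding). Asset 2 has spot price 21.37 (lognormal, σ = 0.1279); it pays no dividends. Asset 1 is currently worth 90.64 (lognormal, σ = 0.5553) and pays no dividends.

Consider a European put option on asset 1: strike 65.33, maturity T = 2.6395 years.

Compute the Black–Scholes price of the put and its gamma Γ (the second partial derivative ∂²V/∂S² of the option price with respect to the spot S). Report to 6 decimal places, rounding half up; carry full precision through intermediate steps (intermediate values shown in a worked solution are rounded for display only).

price = 12.066999
Γ = 0.003081

σ√T = 0.5553·√2.6395 = 0.902170
d₁ = (ln(S/K) + (r+σ²/2)T) / (σ√T) = (ln(90.64/65.33) + (0.0495+0.5553²/2)·2.6395) / 0.902170 = (0.327444 + 0.537611) / 0.902170 = 0.958860
d₂ = d₁ − σ√T = 0.958860 − 0.902170 = 0.056690
e^{−rT} = 0.877520
N(−d₁) = 0.168815,  N(−d₂) = 0.477396
Put price V = K·e^{−rT}·N(−d₂) − S·N(−d₁) = 27.368354 − 15.301356 = 12.066999
φ(d₁) = (1/√(2π))·e^{−d₁²/2} = 0.251920
Γ = φ(d₁) / (S·σ·√T) = 0.003081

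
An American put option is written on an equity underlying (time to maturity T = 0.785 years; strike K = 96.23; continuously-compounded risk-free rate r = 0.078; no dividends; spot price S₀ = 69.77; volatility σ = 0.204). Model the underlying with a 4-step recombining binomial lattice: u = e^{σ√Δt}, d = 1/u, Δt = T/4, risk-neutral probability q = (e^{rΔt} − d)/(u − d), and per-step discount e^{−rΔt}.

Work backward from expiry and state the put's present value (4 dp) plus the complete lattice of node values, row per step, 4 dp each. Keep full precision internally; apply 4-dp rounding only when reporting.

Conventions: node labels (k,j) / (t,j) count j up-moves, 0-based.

Δt=0.19625  u=1.09458  d=0.91359  q=0.56265  discount=0.98481
step 4 (expiry): payoffs max(K−S,0) = 47.6255 37.9966 26.4600 12.6379 0.0000
k=3: (k=3,j=0): S=53.2015, K−S=43.0285, hold=41.5666 ⇒ V=43.0285 exercise | (k=3,j=1): S=63.7412, K−S=32.4888, hold=31.0269 ⇒ V=32.4888 exercise | (k=3,j=2): S=76.3690, K−S=19.8610, hold=18.3992 ⇒ V=19.8610 exercise | (k=3,j=3): S=91.4983, K−S=4.7317, hold=5.4432 ⇒ V=5.4432 continue
k=2: (k=2,j=0): S=58.2334, K−S=37.9966, hold=36.5347 ⇒ V=37.9966 exercise | (k=2,j=1): S=69.7700, K−S=26.4600, hold=24.9982 ⇒ V=26.4600 exercise | (k=2,j=2): S=83.5921, K−S=12.6379, hold=11.5704 ⇒ V=12.6379 exercise
k=1: (k=1,j=0): S=63.7412, K−S=32.4888, hold=31.0269 ⇒ V=32.4888 exercise | (k=1,j=1): S=76.3690, K−S=19.8610, hold=18.3992 ⇒ V=19.8610 exercise
k=0: (k=0,j=0): S=69.7700, K−S=26.4600, hold=24.9982 ⇒ V=26.4600 exercise

price = 26.4600
tree:
26.4600
32.4888 19.8610
37.9966 26.4600 12.6379
43.0285 32.4888 19.8610 5.4432
47.6255 37.9966 26.4600 12.6379 0.0000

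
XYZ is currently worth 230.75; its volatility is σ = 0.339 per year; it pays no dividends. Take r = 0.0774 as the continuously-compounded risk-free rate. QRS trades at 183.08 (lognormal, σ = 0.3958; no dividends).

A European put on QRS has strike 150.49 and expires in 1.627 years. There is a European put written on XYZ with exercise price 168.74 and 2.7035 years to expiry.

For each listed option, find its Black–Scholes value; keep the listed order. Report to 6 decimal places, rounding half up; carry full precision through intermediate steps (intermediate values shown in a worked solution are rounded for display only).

[QRS put K=150.49]
σ√T = 0.3958·√1.627 = 0.504858
d₁ = (ln(S/K) + (r+σ²/2)T) / (σ√T) = (ln(183.08/150.49) + (0.0774+0.3958²/2)·1.627) / 0.504858 = (0.196027 + 0.253371) / 0.504858 = 0.890145
d₂ = d₁ − σ√T = 0.890145 − 0.504858 = 0.385287
e^{−rT} = 0.881677
N(−d₁) = 0.186694,  N(−d₂) = 0.350012
price = K·e^{−rT}·N(−d₂) − S·N(−d₁) = 46.440879 − 34.179920 = 12.260959
[XYZ put K=168.74]
σ√T = 0.339·√2.7035 = 0.557395
d₁ = (ln(S/K) + (r+σ²/2)T) / (σ√T) = (ln(230.75/168.74) + (0.0774+0.339²/2)·2.7035) / 0.557395 = (0.312976 + 0.364595) / 0.557395 = 1.215604
d₂ = d₁ − σ√T = 1.215604 − 0.557395 = 0.658209
e^{−rT} = 0.811192
N(−d₁) = 0.112068,  N(−d₂) = 0.255202
price = K·e^{−rT}·N(−d₂) − S·N(−d₁) = 34.932163 − 25.859680 = 9.072483

price(QRS put K=150.49) = 12.260959
price(XYZ put K=168.74) = 9.072483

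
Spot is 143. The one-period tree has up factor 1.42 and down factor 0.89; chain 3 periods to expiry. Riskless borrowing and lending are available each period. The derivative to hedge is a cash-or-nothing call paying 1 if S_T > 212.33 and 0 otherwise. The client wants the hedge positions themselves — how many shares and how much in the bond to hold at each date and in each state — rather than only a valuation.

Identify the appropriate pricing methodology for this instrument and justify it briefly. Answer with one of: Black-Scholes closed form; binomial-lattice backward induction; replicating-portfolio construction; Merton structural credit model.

Key observation: since the answer must list Δ and B at each node of the 1.42/0.89 lattice on 143, the replicating-portfolio method — solving the two-state system at every node — is the one that applies.

framework: replicating-portfolio construction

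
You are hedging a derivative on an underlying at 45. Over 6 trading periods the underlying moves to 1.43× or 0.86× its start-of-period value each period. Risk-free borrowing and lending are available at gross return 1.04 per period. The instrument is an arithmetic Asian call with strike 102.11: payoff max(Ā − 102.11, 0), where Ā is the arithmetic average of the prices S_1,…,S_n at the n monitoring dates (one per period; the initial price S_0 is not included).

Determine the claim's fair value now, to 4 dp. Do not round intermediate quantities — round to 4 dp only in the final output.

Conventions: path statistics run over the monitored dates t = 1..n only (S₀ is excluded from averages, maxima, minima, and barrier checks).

price = 0.5703

Risk-neutral up-probability p* = (R−d)/(u−d) = (1.04−0.86)/(1.43−0.86) = 0.3158; the claim prices as the p*-weighted sum of path payoffs discounted by R^6.
Enumerate all 2^6 = 64 price paths (U = up ×1.43, D = down ×0.86); each path with k up-moves has probability p*^k·(1−p*)^(6−k).
DDDDDD: Ā=27.4324, payoff=0.0000, prob=0.102598
UDDDDD: Ā=45.6144, payoff=0.0000, prob=0.047353
DUDDDD: Ā=41.3394, payoff=0.0000, prob=0.047353
UUDDDD: Ā=68.7388, payoff=0.0000, prob=0.021855
DDUDDD: Ā=37.6629, payoff=0.0000, prob=0.047353
UDUDDD: Ā=62.6255, payoff=0.0000, prob=0.021855
DUUDDD: Ā=58.3505, payoff=0.0000, prob=0.021855
UUUDDD: Ā=97.0247, payoff=0.0000, prob=0.010087
DDDUDD: Ā=34.5011, payoff=0.0000, prob=0.047353
UDDUDD: Ā=57.3681, payoff=0.0000, prob=0.021855
DUDUDD: Ā=53.0931, payoff=0.0000, prob=0.021855
UUDUDD: Ā=88.2828, payoff=0.0000, prob=0.010087
DDUUDD: Ā=49.4166, payoff=0.0000, prob=0.021855
UDUUDD: Ā=82.1695, payoff=0.0000, prob=0.010087
DUUUDD: Ā=77.8945, payoff=0.0000, prob=0.010087
UUUUDD: Ā=129.5223, payoff=27.4123, prob=0.004656
DDDDUD: Ā=31.7820, payoff=0.0000, prob=0.047353
UDDDUD: Ā=52.8468, payoff=0.0000, prob=0.021855
DUDDUD: Ā=48.5718, payoff=0.0000, prob=0.021855
UUDDUD: Ā=80.7647, payoff=0.0000, prob=0.010087
DDUDUD: Ā=44.8953, payoff=0.0000, prob=0.021855
UDUDUD: Ā=74.6514, payoff=0.0000, prob=0.010087
DUUDUD: Ā=70.3764, payoff=0.0000, prob=0.010087
UUUDUD: Ā=117.0213, payoff=14.9113, prob=0.004656
DDDUUD: Ā=41.7335, payoff=0.0000, prob=0.021855
UDDUUD: Ā=69.3940, payoff=0.0000, prob=0.010087
DUDUUD: Ā=65.1190, payoff=0.0000, prob=0.010087
UUDUUD: Ā=108.2793, payoff=6.1693, prob=0.004656
DDUUUD: Ā=61.4425, payoff=0.0000, prob=0.010087
UDUUUD: Ā=102.1661, payoff=0.0561, prob=0.004656
DUUUUD: Ā=97.8911, payoff=0.0000, prob=0.004656
UUUUUD: Ā=162.7724, payoff=60.6624, prob=0.002149
DDDDDU: Ā=29.4435, payoff=0.0000, prob=0.047353
UDDDDU: Ā=48.9584, payoff=0.0000, prob=0.021855
DUDDDU: Ā=44.6834, payoff=0.0000, prob=0.021855
UUDDDU: Ā=74.2991, payoff=0.0000, prob=0.010087
DDUDDU: Ā=41.0069, payoff=0.0000, prob=0.021855
UDUDDU: Ā=68.1859, payoff=0.0000, prob=0.010087
DUUDDU: Ā=63.9109, payoff=0.0000, prob=0.010087
UUUDDU: Ā=106.2704, payoff=4.1604, prob=0.004656
DDDUDU: Ā=37.8451, payoff=0.0000, prob=0.021855
UDDUDU: Ā=62.9285, payoff=0.0000, prob=0.010087
DUDUDU: Ā=58.6535, payoff=0.0000, prob=0.010087
UUDUDU: Ā=97.5285, payoff=0.0000, prob=0.004656
DDUUDU: Ā=54.9770, payoff=0.0000, prob=0.010087
UDUUDU: Ā=91.4152, payoff=0.0000, prob=0.004656
DUUUDU: Ā=87.1402, payoff=0.0000, prob=0.004656
UUUUDU: Ā=144.8960, payoff=42.7860, prob=0.002149
DDDDUU: Ā=35.1260, payoff=0.0000, prob=0.021855
UDDDUU: Ā=58.4071, payoff=0.0000, prob=0.010087
DUDDUU: Ā=54.1321, payoff=0.0000, prob=0.010087
UUDDUU: Ā=90.0104, payoff=0.0000, prob=0.004656
DDUDUU: Ā=50.4556, payoff=0.0000, prob=0.010087
UDUDUU: Ā=83.8972, payoff=0.0000, prob=0.004656
DUUDUU: Ā=79.6222, payoff=0.0000, prob=0.004656
UUUDUU: Ā=132.3950, payoff=30.2850, prob=0.002149
DDDUUU: Ā=47.2938, payoff=0.0000, prob=0.010087
UDDUUU: Ā=78.6398, payoff=0.0000, prob=0.004656
DUDUUU: Ā=74.3648, payoff=0.0000, prob=0.004656
UUDUUU: Ā=123.6530, payoff=21.5430, prob=0.002149
DDUUUU: Ā=70.6883, payoff=0.0000, prob=0.004656
UDUUUU: Ā=117.5398, payoff=15.4298, prob=0.002149
DUUUUU: Ā=113.2648, payoff=11.1548, prob=0.002149
UUUUUU: Ā=188.3357, payoff=86.2257, prob=0.000992
Price = Σ prob·payoff / R^6 = 0.721669 / 1.265319 = 0.5703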